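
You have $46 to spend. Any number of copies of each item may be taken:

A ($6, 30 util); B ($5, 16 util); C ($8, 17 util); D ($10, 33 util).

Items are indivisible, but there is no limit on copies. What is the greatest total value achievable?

213 util

Best value-per-unit is A at 30/6; filling with it alone gives 7×30 = 210.
Optimal mix: 6×A + 1×D → cost 46, value 213.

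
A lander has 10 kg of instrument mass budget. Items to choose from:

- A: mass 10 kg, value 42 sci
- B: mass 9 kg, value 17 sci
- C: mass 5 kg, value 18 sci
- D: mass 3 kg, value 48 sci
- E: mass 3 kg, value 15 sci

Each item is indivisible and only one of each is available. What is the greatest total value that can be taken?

66 sci

Check high-value combinations within 10 kg:
- C+D: mass 5+3=8, value 18+48=66
- D+E: mass 3+3=6, value 48+15=63
- D: mass 3, value 48
- A: mass 10, value 42
- C+E: mass 5+3=8, value 18+15=33
Best: 66 sci.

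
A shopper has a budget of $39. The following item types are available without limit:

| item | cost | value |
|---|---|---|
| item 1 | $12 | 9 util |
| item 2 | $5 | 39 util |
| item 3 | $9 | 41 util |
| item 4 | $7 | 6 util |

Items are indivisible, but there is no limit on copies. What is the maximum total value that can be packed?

Best value-per-unit is item 2 at 39/5; filling with it alone gives 7×39 = 273.
Optimal mix: 6×item 2 + 1×item 3 → cost 39, value 275.

275 util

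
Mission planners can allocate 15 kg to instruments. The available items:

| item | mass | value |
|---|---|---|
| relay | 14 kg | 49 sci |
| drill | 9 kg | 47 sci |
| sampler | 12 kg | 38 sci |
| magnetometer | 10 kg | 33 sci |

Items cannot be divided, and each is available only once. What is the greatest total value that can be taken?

Check high-value combinations within 15 kg:
- relay: mass 14, value 49
- drill: mass 9, value 47
- sampler: mass 12, value 38
- magnetometer: mass 10, value 33
Best: 49 sci.

49 sci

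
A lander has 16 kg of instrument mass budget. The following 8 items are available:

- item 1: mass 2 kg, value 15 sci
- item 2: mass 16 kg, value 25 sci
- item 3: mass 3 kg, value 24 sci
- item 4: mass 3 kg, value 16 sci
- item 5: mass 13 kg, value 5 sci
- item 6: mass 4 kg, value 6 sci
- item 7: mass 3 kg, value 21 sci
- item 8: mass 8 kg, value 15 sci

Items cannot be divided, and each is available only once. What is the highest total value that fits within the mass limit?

82 sci

Check high-value combinations within 16 kg:
- item 1+item 3+item 4+item 6+item 7: mass 2+3+3+4+3=15, value 15+24+16+6+21=82
- item 1+item 3+item 4+item 7: mass 2+3+3+3=11, value 15+24+16+21=76
- item 1+item 3+item 7+item 8: mass 2+3+3+8=16, value 15+24+21+15=75
- item 1+item 3+item 4+item 8: mass 2+3+3+8=16, value 15+24+16+15=70
Best: 82 sci.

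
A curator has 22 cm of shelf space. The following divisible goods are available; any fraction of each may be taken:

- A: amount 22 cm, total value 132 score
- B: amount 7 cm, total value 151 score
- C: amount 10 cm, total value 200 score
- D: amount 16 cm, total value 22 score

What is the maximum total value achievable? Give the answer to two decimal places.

Take in order of value per unit:
- B (151/7 per unit): all 7 → value 151, running total 151.00
- C (200/10 per unit): all 10 → value 200, running total 351.00
- A (132/22 per unit): 5 of 22 → value 5×132/22 = 30.0000, running total 381.00
Total 381.00.

381.00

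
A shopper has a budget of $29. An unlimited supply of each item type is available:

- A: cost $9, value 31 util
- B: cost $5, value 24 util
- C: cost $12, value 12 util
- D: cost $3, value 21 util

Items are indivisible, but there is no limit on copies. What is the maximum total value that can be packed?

192 util

Best value-per-unit is D at 21/3; filling with it alone gives 9×21 = 189.
Optimal mix: 1×B + 8×D → cost 29, value 192.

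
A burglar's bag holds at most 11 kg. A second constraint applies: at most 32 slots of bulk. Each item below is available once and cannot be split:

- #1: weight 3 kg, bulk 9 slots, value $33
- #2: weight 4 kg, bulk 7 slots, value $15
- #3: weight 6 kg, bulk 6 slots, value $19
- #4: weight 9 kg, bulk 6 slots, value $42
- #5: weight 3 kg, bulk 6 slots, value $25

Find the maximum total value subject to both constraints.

$73

Feasible sets respecting both limits:
- #1+#2+#5: weight 10, bulk 22, value 73
- #1+#5: weight 6, bulk 15, value 58
- #1+#3: weight 9, bulk 15, value 52
- #1+#2: weight 7, bulk 16, value 48
Best: $73.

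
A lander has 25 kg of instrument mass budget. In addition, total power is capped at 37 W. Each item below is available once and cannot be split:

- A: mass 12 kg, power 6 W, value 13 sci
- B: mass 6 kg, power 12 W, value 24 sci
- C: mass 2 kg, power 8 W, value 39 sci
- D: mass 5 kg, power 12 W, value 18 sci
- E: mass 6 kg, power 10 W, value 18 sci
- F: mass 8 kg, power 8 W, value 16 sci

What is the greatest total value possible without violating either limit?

Feasible sets respecting both limits:
- A+C+D+E: mass 25, power 36, value 88
- B+C+D: mass 13, power 32, value 81
- B+C+E: mass 14, power 30, value 81
- B+C+F: mass 16, power 28, value 79
Best: 88 sci.

88 sci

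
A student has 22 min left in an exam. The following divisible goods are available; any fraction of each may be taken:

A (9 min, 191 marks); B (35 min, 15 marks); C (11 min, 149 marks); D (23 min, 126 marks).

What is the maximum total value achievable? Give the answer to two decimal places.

Take in order of value per unit:
- A (191/9 per unit): all 9 → value 191, running total 191.00
- C (149/11 per unit): all 11 → value 149, running total 340.00
- D (126/23 per unit): 2 of 23 → value 2×126/23 = 10.9565, running total 350.96
Total 350.96.

350.96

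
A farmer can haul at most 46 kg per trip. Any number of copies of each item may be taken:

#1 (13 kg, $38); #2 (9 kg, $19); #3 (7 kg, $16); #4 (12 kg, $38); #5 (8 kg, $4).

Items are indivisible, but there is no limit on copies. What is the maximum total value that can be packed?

Best value-per-unit is #4 at 38/12; filling with it alone gives 3×38 = 114.
Optimal mix: 1×#1 + 1×#2 + 2×#4 → weight 46, value 133.

$133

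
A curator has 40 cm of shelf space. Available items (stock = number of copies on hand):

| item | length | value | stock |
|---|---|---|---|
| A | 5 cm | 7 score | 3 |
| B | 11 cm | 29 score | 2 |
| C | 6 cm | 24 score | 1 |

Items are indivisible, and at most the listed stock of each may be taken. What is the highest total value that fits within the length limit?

Best selections within length 40 and stock limits:
- 2×A + 2×B + 1×C: length 38, value 96
- 1×A + 2×B + 1×C: length 33, value 89
- 2×B + 1×C: length 28, value 82
- 3×A + 2×B: length 37, value 79
Best: 96 score.

96 score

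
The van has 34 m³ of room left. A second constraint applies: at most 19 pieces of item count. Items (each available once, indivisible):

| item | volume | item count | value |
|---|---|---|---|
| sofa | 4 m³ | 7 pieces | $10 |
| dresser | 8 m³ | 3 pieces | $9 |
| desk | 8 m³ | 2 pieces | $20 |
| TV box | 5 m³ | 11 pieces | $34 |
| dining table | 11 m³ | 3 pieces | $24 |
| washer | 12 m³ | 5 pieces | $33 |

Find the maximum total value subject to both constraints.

Feasible sets respecting both limits:
- TV box+dining table+washer: volume 28, item count 19, value 91
- dresser+desk+TV box+dining table: volume 32, item count 19, value 87
- desk+TV box+washer: volume 25, item count 18, value 87
Best: $91.

$91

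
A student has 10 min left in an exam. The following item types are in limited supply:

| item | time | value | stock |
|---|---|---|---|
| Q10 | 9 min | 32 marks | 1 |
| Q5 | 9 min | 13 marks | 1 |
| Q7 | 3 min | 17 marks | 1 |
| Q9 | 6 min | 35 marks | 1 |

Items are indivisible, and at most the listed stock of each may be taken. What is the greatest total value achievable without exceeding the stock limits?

Best selections within time 10 and stock limits:
- 1×Q7 + 1×Q9: time 9, value 52
- 1×Q9: time 6, value 35
- 1×Q10: time 9, value 32
Best: 52 marks.

52 marks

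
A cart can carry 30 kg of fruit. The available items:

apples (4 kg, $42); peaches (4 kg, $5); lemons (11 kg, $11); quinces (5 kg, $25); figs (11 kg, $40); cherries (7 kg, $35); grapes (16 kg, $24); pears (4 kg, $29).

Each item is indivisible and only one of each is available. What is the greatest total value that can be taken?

$151

Check high-value combinations within 30 kg:
- apples+peaches+figs+cherries+pears: weight 4+4+11+7+4=30, value 42+5+40+35+29=151
- apples+figs+cherries+pears: weight 4+11+7+4=26, value 42+40+35+29=146
- apples+quinces+figs+cherries: weight 4+5+11+7=27, value 42+25+40+35=142
- apples+peaches+quinces+figs+pears: weight 4+4+5+11+4=28, value 42+5+25+40+29=141
- apples+quinces+figs+pears: weight 4+5+11+4=24, value 42+25+40+29=136
Best: $151.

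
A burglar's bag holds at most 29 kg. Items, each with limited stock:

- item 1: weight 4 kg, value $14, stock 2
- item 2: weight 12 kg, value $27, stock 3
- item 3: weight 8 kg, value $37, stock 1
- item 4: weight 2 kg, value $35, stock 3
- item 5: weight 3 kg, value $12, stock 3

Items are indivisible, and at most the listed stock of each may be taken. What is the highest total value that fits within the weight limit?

Best selections within weight 29 and stock limits:
- 2×item 1 + 1×item 3 + 3×item 4 + 2×item 5: weight 28, value 194
- 1×item 1 + 1×item 3 + 3×item 4 + 3×item 5: weight 27, value 192
Best: $194.

$194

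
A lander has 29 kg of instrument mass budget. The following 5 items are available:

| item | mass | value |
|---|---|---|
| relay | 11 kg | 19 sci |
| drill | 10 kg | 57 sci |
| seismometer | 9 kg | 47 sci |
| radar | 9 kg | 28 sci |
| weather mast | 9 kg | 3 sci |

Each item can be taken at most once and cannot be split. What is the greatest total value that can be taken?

132 sci

Check high-value combinations within 29 kg:
- drill+seismometer+radar: mass 10+9+9=28, value 57+47+28=132
- drill+seismometer+weather mast: mass 10+9+9=28, value 57+47+3=107
- drill+seismometer: mass 10+9=19, value 57+47=104
- relay+seismometer+radar: mass 11+9+9=29, value 19+47+28=94
- drill+radar+weather mast: mass 10+9+9=28, value 57+28+3=88
Best: 132 sci.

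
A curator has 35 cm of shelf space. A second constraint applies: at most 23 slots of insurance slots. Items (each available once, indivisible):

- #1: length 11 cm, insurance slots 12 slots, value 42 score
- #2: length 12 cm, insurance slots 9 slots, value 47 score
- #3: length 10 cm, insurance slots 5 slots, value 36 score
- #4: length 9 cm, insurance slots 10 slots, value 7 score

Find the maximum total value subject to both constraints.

89 score

Feasible sets respecting both limits:
- #1+#2: length 23, insurance slots 21, value 89
- #2+#3: length 22, insurance slots 14, value 83
- #1+#3: length 21, insurance slots 17, value 78
Best: 89 score.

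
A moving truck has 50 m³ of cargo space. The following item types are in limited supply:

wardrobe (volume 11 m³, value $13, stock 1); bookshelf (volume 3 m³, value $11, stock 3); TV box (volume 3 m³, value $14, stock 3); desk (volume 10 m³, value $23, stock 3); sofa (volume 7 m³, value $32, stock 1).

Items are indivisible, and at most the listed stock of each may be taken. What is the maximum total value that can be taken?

Top feasible selections:
- 1×bookshelf + 3×TV box + 3×desk + 1×sofa: volume 49, value 154
- 3×bookshelf + 3×TV box + 2×desk + 1×sofa: volume 45, value 153
- 2×bookshelf + 2×TV box + 3×desk + 1×sofa: volume 49, value 151
- 3×bookshelf + 1×TV box + 3×desk + 1×sofa: volume 49, value 148
Best: $154.

$154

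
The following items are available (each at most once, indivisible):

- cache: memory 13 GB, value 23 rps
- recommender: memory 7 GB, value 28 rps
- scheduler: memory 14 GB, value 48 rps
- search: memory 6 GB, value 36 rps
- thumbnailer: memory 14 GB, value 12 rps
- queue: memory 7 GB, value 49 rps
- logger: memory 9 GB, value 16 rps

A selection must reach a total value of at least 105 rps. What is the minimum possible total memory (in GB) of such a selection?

Subsets with value ≥ 105, sorted by total memory:
- recommender+search+queue: memory 20, value 113
- cache+search+queue: memory 26, value 108
- scheduler+search+queue: memory 27, value 133
- recommender+scheduler+search: memory 27, value 112
Minimum memory: 20 GB.

20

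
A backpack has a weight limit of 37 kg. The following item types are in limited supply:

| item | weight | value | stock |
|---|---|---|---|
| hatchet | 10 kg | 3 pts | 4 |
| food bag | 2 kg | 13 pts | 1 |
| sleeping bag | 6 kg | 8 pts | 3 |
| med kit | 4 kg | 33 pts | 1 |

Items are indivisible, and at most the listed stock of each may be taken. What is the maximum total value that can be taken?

Top feasible selections:
- 1×hatchet + 1×food bag + 3×sleeping bag + 1×med kit: weight 34, value 73
- 1×food bag + 3×sleeping bag + 1×med kit: weight 24, value 70
- 1×hatchet + 1×food bag + 2×sleeping bag + 1×med kit: weight 28, value 65
Best: 73 pts.

73 pts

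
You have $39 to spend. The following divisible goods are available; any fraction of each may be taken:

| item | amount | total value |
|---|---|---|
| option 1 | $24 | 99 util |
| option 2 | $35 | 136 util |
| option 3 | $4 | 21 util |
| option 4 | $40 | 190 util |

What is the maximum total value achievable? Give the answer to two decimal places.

Take in order of value per unit:
- option 3 (21/4 per unit): all 4 → value 21, running total 21.00
- option 4 (190/40 per unit): 35 of 40 → value 35×190/40 = 166.2500, running total 187.25
Total 187.25.

187.25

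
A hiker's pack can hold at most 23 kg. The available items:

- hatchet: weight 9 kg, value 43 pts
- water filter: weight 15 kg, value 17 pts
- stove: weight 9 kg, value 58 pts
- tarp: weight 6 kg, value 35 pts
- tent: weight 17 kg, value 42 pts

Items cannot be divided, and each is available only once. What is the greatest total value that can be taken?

101 pts

Check high-value combinations within 23 kg:
- hatchet+stove: weight 9+9=18, value 43+58=101
- stove+tarp: weight 9+6=15, value 58+35=93
- hatchet+tarp: weight 9+6=15, value 43+35=78
Best: 101 pts.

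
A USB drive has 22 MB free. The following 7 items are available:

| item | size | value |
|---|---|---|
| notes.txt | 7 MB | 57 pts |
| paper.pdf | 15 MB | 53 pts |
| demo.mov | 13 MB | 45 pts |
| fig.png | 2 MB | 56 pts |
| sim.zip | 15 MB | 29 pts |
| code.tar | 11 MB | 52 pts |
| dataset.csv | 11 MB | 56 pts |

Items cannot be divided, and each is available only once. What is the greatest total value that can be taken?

Check high-value combinations within 22 MB:
- notes.txt+fig.png+dataset.csv: size 7+2+11=20, value 57+56+56=169
- notes.txt+fig.png+code.tar: size 7+2+11=20, value 57+56+52=165
- notes.txt+demo.mov+fig.png: size 7+13+2=22, value 57+45+56=158
- notes.txt+fig.png: size 7+2=9, value 57+56=113
Best: 169 pts.

169 pts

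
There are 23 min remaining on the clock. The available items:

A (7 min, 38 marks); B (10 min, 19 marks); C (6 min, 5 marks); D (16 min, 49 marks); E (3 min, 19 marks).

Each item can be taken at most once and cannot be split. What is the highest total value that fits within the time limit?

This is a 0/1 knapsack; check combinations near the capacity.
- A+D: time 7+16=23, value 38+49=87
- A+B+E: time 7+10+3=20, value 38+19+19=76
- D+E: time 16+3=19, value 49+19=68
- A+C+E: time 7+6+3=16, value 38+5+19=62
Best: 87 marks.

87 marks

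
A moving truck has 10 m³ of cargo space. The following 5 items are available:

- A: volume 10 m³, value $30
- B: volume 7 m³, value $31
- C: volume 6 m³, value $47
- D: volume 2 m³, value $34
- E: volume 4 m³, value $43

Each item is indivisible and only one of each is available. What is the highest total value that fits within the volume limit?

Check high-value combinations within 10 m³:
- C+E: volume 6+4=10, value 47+43=90
- C+D: volume 6+2=8, value 47+34=81
- D+E: volume 2+4=6, value 34+43=77
- B+D: volume 7+2=9, value 31+34=65
Best: $90.

$90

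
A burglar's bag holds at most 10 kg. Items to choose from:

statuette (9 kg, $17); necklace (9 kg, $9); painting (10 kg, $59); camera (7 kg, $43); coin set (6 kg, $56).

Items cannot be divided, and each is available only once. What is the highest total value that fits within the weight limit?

Check high-value combinations within 10 kg:
- painting: weight 10, value 59
- coin set: weight 6, value 56
- camera: weight 7, value 43
- statuette: weight 9, value 17
Best: $59.

$59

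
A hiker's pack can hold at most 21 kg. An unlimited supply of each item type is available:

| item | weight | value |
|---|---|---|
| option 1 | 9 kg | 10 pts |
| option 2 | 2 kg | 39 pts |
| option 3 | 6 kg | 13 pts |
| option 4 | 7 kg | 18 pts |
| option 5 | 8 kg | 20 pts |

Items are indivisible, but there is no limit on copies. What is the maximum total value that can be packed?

390 pts

Best value-per-unit is option 2 at 39/2, and filling with it alone uses weight 10×2=20. No mix of the others beats 10×39 = 390.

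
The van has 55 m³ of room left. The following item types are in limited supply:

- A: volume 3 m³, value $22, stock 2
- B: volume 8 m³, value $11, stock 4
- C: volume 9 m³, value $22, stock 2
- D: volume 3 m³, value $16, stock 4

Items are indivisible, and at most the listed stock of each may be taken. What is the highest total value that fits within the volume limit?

$174

Top feasible selections:
- 2×A + 2×B + 2×C + 4×D: volume 52, value 174
- 2×A + 1×B + 2×C + 4×D: volume 44, value 163
- 2×A + 3×B + 1×C + 4×D: volume 51, value 163
Best: $174.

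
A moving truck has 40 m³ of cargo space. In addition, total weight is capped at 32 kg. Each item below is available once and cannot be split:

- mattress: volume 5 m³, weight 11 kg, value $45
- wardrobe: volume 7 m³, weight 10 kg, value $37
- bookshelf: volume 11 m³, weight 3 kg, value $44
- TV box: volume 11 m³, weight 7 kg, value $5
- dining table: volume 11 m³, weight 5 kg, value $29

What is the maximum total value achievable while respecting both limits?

Feasible sets respecting both limits:
- mattress+wardrobe+bookshelf+dining table: volume 34, weight 29, value 155
- mattress+wardrobe+bookshelf+TV box: volume 34, weight 31, value 131
- mattress+wardrobe+bookshelf: volume 23, weight 24, value 126
- mattress+bookshelf+TV box+dining table: volume 38, weight 26, value 123
Best: $155.

$155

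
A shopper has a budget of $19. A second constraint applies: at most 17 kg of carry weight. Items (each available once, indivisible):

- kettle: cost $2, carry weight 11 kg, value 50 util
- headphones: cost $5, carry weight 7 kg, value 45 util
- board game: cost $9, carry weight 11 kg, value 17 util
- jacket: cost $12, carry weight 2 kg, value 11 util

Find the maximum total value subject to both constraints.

Feasible sets respecting both limits:
- kettle+jacket: cost 14, carry weight 13, value 61
- headphones+jacket: cost 17, carry weight 9, value 56
- kettle: cost 2, carry weight 11, value 50
Best: 61 util.

61 util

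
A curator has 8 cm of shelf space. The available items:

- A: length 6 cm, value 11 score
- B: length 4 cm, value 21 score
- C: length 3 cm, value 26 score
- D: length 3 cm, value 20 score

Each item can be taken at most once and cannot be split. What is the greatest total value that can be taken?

Check high-value combinations within 8 cm:
- B+C: length 4+3=7, value 21+26=47
- C+D: length 3+3=6, value 26+20=46
- B+D: length 4+3=7, value 21+20=41
Best: 47 score.

47 score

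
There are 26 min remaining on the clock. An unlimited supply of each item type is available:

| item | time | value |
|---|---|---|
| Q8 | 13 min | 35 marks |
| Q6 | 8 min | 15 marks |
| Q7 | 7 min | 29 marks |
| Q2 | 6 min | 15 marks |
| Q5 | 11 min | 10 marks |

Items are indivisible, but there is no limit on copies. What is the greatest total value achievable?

88 marks

Best value-per-unit is Q7 at 29/7; filling with it alone gives 3×29 = 87.
Optimal mix: 2×Q7 + 2×Q2 → time 26, value 88.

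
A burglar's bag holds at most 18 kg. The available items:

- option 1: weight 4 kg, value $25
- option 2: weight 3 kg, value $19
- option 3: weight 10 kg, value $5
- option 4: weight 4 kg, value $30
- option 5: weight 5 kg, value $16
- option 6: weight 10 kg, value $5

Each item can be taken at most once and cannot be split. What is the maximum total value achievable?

$90

This is a 0/1 knapsack; check combinations near the capacity.
- option 1+option 2+option 4+option 5: weight 4+3+4+5=16, value 25+19+30+16=90
- option 1+option 2+option 4: weight 4+3+4=11, value 25+19+30=74
- option 1+option 4+option 5: weight 4+4+5=13, value 25+30+16=71
- option 2+option 4+option 5: weight 3+4+5=12, value 19+30+16=65
Best: $90.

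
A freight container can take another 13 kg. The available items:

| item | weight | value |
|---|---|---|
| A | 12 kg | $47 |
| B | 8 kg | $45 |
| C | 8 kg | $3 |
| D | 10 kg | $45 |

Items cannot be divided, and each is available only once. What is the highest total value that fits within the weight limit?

$47

Check high-value combinations within 13 kg:
- A: weight 12, value 47
- B: weight 8, value 45
- D: weight 10, value 45
- C: weight 8, value 3
Best: $47.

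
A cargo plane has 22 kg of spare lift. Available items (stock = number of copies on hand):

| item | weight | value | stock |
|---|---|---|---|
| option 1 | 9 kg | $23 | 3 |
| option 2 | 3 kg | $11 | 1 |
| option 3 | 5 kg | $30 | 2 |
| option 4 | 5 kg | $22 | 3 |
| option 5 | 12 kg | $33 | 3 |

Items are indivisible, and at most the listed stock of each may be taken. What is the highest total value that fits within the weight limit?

Best selections within weight 22 and stock limits:
- 2×option 3 + 2×option 4: weight 20, value 104
- 1×option 3 + 3×option 4: weight 20, value 96
- 1×option 1 + 1×option 2 + 2×option 3: weight 22, value 94
- 1×option 2 + 2×option 3 + 1×option 4: weight 18, value 93
Best: $104.

$104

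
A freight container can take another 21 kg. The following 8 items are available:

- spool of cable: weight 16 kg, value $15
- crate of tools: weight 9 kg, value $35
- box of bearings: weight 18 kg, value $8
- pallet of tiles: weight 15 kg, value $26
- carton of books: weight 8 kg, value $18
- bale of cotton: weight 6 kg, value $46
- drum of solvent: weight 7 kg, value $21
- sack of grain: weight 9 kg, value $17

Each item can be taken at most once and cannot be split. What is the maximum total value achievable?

Check high-value combinations within 21 kg:
- carton of books+bale of cotton+drum of solvent: weight 8+6+7=21, value 18+46+21=85
- crate of tools+bale of cotton: weight 9+6=15, value 35+46=81
- pallet of tiles+bale of cotton: weight 15+6=21, value 26+46=72
- bale of cotton+drum of solvent: weight 6+7=13, value 46+21=67
Best: $85.

$85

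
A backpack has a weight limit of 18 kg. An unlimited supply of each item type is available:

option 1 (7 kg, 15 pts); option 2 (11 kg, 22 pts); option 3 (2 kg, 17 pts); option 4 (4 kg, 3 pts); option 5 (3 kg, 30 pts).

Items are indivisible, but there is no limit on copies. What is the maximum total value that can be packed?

Best value-per-unit is option 5 at 30/3, and filling with it alone uses weight 6×3=18. No mix of the others beats 6×30 = 180.

180 pts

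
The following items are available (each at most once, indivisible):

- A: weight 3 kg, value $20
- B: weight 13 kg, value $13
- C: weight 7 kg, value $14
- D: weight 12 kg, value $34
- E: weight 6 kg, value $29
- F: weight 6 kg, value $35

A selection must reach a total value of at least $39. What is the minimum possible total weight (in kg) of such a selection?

Subsets with value ≥ 39, sorted by total weight:
- A+F: weight 9, value 55
- A+E: weight 9, value 49
Minimum weight: 9 kg.

9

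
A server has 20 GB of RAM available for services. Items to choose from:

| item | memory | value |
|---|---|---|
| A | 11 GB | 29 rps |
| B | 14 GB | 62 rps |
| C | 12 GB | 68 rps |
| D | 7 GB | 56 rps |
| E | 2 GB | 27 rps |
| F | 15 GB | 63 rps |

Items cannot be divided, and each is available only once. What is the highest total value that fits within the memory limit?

124 rps

Check high-value combinations within 20 GB:
- C+D: memory 12+7=19, value 68+56=124
- A+D+E: memory 11+7+2=20, value 29+56+27=112
- C+E: memory 12+2=14, value 68+27=95
- E+F: memory 2+15=17, value 27+63=90
- B+E: memory 14+2=16, value 62+27=89
Best: 124 rps.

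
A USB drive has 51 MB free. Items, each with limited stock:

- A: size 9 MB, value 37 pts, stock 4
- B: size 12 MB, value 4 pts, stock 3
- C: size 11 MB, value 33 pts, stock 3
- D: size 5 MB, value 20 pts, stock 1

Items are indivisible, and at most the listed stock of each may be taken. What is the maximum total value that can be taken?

Top feasible selections:
- 4×A + 1×C: size 47, value 181
- 3×A + 2×C: size 49, value 177
Best: 181 pts.

181 pts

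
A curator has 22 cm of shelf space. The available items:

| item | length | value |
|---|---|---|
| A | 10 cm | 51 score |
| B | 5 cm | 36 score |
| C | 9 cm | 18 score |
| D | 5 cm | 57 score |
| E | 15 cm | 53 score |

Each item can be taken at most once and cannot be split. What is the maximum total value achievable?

Check high-value combinations within 22 cm:
- A+B+D: length 10+5+5=20, value 51+36+57=144
- B+C+D: length 5+9+5=19, value 36+18+57=111
- D+E: length 5+15=20, value 57+53=110
- A+D: length 10+5=15, value 51+57=108
- B+D: length 5+5=10, value 36+57=93
Best: 144 score.

144 score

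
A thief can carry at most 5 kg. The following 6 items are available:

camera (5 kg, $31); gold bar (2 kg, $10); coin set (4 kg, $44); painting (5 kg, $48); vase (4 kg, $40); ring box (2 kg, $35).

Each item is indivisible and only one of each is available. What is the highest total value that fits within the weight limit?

$48

Check high-value combinations within 5 kg:
- painting: weight 5, value 48
- gold bar+ring box: weight 2+2=4, value 10+35=45
- coin set: weight 4, value 44
Best: $48.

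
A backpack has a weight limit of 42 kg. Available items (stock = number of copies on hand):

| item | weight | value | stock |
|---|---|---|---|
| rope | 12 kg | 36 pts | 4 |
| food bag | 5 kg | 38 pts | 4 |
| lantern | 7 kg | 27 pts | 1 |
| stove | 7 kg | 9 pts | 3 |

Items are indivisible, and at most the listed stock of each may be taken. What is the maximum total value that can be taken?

215 pts

Best selections within weight 42 and stock limits:
- 1×rope + 4×food bag + 1×lantern: weight 39, value 215
- 1×rope + 4×food bag + 1×stove: weight 39, value 197
Best: 215 pts.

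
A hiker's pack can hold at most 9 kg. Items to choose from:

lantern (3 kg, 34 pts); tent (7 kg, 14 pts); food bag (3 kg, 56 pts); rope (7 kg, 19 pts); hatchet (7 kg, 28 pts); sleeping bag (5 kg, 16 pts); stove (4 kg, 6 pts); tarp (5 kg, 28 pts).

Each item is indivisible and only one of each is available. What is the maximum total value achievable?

Check high-value combinations within 9 kg:
- lantern+food bag: weight 3+3=6, value 34+56=90
- food bag+tarp: weight 3+5=8, value 56+28=84
- food bag+sleeping bag: weight 3+5=8, value 56+16=72
- food bag+stove: weight 3+4=7, value 56+6=62
Best: 90 pts.

90 pts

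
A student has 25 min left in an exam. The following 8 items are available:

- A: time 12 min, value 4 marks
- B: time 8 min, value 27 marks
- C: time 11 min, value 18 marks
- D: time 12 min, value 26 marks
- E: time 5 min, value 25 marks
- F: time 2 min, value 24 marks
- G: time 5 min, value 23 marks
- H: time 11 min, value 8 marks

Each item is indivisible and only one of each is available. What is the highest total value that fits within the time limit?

99 marks

Check high-value combinations within 25 min:
- B+E+F+G: time 8+5+2+5=20, value 27+25+24+23=99
- D+E+F+G: time 12+5+2+5=24, value 26+25+24+23=98
- C+E+F+G: time 11+5+2+5=23, value 18+25+24+23=90
- E+F+G+H: time 5+2+5+11=23, value 25+24+23+8=80
Best: 99 marks.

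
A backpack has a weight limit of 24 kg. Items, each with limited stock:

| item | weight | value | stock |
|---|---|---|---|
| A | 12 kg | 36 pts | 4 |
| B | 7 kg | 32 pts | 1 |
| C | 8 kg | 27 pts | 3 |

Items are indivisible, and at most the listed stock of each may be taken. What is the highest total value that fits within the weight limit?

Best selections within weight 24 and stock limits:
- 1×B + 2×C: weight 23, value 86
- 3×C: weight 24, value 81
- 2×A: weight 24, value 72
Best: 86 pts.

86 pts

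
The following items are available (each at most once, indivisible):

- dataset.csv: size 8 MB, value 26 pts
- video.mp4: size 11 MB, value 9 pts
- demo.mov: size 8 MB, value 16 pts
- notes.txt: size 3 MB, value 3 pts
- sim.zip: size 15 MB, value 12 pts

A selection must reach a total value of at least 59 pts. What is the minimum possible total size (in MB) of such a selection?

42

Subsets with value ≥ 59, sorted by total size:
- dataset.csv+video.mp4+demo.mov+sim.zip: size 42, value 63
- dataset.csv+video.mp4+demo.mov+notes.txt+sim.zip: size 45, value 66
Minimum size: 42 MB.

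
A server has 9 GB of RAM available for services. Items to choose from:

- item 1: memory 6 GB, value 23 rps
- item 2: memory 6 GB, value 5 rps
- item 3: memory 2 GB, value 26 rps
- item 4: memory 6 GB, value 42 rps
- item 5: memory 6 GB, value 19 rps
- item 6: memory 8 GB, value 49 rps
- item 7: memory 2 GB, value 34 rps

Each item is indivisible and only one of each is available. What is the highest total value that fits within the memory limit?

76 rps

Check high-value combinations within 9 GB:
- item 4+item 7: memory 6+2=8, value 42+34=76
- item 3+item 4: memory 2+6=8, value 26+42=68
- item 3+item 7: memory 2+2=4, value 26+34=60
- item 1+item 7: memory 6+2=8, value 23+34=57
- item 5+item 7: memory 6+2=8, value 19+34=53
Best: 76 rps.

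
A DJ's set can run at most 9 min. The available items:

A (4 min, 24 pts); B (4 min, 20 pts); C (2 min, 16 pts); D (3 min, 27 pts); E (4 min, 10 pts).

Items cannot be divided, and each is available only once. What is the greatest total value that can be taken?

67 pts

Check high-value combinations within 9 min:
- A+C+D: duration 4+2+3=9, value 24+16+27=67
- B+C+D: duration 4+2+3=9, value 20+16+27=63
- C+D+E: duration 2+3+4=9, value 16+27+10=53
- A+D: duration 4+3=7, value 24+27=51
Best: 67 pts.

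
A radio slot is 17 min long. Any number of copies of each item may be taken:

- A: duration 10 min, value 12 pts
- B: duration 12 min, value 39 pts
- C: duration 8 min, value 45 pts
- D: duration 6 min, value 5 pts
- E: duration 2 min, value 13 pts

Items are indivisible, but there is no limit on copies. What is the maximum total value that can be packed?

Best value-per-unit is E at 13/2, and filling with it alone uses duration 8×2=16. No mix of the others beats 8×13 = 104.

104 pts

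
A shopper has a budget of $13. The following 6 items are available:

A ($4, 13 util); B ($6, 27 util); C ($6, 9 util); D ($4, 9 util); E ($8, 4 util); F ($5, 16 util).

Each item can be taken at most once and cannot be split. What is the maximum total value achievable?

Check high-value combinations within $13:
- B+F: cost 6+5=11, value 27+16=43
- A+B: cost 4+6=10, value 13+27=40
- A+D+F: cost 4+4+5=13, value 13+9+16=38
- B+D: cost 6+4=10, value 27+9=36
Best: 43 util.

43 util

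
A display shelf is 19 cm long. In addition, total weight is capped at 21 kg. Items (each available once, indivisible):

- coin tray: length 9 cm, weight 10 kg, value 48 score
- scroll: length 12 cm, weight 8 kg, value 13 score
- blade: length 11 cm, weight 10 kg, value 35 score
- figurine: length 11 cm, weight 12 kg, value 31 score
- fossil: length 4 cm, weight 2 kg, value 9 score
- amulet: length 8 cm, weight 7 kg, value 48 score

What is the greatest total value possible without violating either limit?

Feasible sets respecting both limits:
- coin tray+amulet: length 17, weight 17, value 96
- blade+amulet: length 19, weight 17, value 83
- figurine+amulet: length 19, weight 19, value 79
- coin tray+fossil: length 13, weight 12, value 57
Best: 96 score.

96 score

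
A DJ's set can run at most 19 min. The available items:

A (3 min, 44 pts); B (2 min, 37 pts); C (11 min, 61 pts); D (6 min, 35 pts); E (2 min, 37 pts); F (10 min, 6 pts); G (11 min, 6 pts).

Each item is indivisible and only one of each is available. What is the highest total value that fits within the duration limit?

Check high-value combinations within 19 min:
- A+B+C+E: duration 3+2+11+2=18, value 44+37+61+37=179
- A+B+D+E: duration 3+2+6+2=13, value 44+37+35+37=153
- A+B+C: duration 3+2+11=16, value 44+37+61=142
- A+C+E: duration 3+11+2=16, value 44+61+37=142
- B+C+E: duration 2+11+2=15, value 37+61+37=135
Best: 179 pts.

179 pts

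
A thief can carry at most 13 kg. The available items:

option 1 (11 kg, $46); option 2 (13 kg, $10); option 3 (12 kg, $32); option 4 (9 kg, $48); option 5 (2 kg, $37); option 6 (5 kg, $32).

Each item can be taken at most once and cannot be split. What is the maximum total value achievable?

$85

Check high-value combinations within 13 kg:
- option 4+option 5: weight 9+2=11, value 48+37=85
- option 1+option 5: weight 11+2=13, value 46+37=83
- option 5+option 6: weight 2+5=7, value 37+32=69
- option 4: weight 9, value 48
Best: $85.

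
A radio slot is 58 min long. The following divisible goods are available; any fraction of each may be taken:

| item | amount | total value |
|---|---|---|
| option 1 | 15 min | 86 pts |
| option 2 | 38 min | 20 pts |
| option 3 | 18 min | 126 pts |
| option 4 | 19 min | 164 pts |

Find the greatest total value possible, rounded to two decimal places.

379.16

Take in order of value per unit:
- option 4 (164/19 per unit): all 19 → value 164, running total 164.00
- option 3 (126/18 per unit): all 18 → value 126, running total 290.00
- option 1 (86/15 per unit): all 15 → value 86, running total 376.00
- option 2 (20/38 per unit): 6 of 38 → value 6×20/38 = 3.1579, running total 379.16
Total 379.16.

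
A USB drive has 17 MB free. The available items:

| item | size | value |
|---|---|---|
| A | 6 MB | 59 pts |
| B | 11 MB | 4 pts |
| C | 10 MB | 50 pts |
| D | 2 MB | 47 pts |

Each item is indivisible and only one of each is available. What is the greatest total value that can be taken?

Check high-value combinations within 17 MB:
- A+C: size 6+10=16, value 59+50=109
- A+D: size 6+2=8, value 59+47=106
- C+D: size 10+2=12, value 50+47=97
- A+B: size 6+11=17, value 59+4=63
- A: size 6, value 59
Best: 109 pts.

109 pts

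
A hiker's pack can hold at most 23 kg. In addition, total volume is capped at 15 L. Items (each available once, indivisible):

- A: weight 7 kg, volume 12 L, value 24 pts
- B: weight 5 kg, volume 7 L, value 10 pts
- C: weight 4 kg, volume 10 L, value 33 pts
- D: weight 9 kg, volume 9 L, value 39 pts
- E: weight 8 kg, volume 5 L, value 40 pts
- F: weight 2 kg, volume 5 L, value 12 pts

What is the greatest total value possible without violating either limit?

79 pts

Feasible sets respecting both limits:
- D+E: weight 17, volume 14, value 79
- C+E: weight 12, volume 15, value 73
- E+F: weight 10, volume 10, value 52
- D+F: weight 11, volume 14, value 51
Best: 79 pts.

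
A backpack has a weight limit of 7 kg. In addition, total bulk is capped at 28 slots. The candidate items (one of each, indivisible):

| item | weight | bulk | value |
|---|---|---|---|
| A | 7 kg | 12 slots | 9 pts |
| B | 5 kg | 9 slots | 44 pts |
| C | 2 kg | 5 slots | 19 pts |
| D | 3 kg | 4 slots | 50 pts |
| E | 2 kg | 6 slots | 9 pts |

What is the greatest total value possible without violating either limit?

78 pts

Feasible sets respecting both limits:
- C+D+E: weight 7, bulk 15, value 78
- C+D: weight 5, bulk 9, value 69
- B+C: weight 7, bulk 14, value 63
Best: 78 pts.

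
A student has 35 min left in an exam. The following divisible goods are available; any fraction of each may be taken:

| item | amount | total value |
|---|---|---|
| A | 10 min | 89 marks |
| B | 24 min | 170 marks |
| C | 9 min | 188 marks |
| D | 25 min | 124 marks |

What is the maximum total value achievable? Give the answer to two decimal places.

Take in order of value per unit:
- C (188/9 per unit): all 9 → value 188, running total 188.00
- A (89/10 per unit): all 10 → value 89, running total 277.00
- B (170/24 per unit): 16 of 24 → value 16×170/24 = 113.3333, running total 390.33
Total 390.33.

390.33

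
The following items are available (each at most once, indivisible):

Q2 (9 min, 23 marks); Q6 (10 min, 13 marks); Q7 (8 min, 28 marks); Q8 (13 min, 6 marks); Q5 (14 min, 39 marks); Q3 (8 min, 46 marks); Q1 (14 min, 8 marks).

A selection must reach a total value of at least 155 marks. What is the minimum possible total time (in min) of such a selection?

62

Subsets with value ≥ 155, sorted by total time:
- Q2+Q6+Q7+Q8+Q5+Q3: time 62, value 155
- Q2+Q6+Q7+Q5+Q3+Q1: time 63, value 157
- Q2+Q6+Q7+Q8+Q5+Q3+Q1: time 76, value 163
Minimum time: 62 min.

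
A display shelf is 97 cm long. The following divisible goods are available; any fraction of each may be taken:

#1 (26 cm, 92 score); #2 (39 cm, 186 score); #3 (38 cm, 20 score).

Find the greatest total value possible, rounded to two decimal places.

Take in order of value per unit:
- #2 (186/39 per unit): all 39 → value 186, running total 186.00
- #1 (92/26 per unit): all 26 → value 92, running total 278.00
- #3 (20/38 per unit): 32 of 38 → value 32×20/38 = 16.8421, running total 294.84
Total 294.84.

294.84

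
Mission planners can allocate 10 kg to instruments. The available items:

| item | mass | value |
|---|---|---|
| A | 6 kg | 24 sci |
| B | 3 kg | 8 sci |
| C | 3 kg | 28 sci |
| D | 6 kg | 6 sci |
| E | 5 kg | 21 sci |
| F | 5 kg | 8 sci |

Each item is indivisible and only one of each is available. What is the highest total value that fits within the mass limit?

52 sci

This is a 0/1 knapsack; check combinations near the capacity.
- A+C: mass 6+3=9, value 24+28=52
- C+E: mass 3+5=8, value 28+21=49
- B+C: mass 3+3=6, value 8+28=36
Best: 52 sci.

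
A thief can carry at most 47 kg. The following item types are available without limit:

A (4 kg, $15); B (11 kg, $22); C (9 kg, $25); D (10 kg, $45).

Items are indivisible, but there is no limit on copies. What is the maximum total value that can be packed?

$195

Best value-per-unit is D at 45/10; filling with it alone gives 4×45 = 180.
Optimal mix: 4×A + 3×D → weight 46, value 195.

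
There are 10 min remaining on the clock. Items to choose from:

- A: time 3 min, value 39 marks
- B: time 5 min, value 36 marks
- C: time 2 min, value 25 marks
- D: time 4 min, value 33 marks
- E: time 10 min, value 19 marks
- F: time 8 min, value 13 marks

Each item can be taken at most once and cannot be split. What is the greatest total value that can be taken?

This is a 0/1 knapsack; check combinations near the capacity.
- A+B+C: time 3+5+2=10, value 39+36+25=100
- A+C+D: time 3+2+4=9, value 39+25+33=97
- A+B: time 3+5=8, value 39+36=75
- A+D: time 3+4=7, value 39+33=72
- B+D: time 5+4=9, value 36+33=69
Best: 100 marks.

100 marks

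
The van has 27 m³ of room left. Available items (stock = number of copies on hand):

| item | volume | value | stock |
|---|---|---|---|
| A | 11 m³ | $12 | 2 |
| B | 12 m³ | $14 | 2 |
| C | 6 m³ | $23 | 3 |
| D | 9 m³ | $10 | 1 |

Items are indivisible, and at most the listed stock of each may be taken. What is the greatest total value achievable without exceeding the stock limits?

$79

Best selections within volume 27 and stock limits:
- 3×C + 1×D: volume 27, value 79
- 3×C: volume 18, value 69
- 1×B + 2×C: volume 24, value 60
Best: $79.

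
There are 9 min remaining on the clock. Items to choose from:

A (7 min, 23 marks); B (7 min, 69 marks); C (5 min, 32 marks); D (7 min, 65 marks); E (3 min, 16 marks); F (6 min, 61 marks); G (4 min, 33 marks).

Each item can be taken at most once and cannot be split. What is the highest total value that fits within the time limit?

77 marks

Check high-value combinations within 9 min:
- E+F: time 3+6=9, value 16+61=77
- B: time 7, value 69
- D: time 7, value 65
Best: 77 marks.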